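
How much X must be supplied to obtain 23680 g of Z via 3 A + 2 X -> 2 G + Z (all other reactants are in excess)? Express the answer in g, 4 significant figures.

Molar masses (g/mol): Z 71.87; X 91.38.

n(Z) = 23680 / 71.87 = 329.5 mol
n(X) = (2/1) × 329.5 = 659.0 mol
mass = 659.0 × 91.38 = 60220 g

60220 g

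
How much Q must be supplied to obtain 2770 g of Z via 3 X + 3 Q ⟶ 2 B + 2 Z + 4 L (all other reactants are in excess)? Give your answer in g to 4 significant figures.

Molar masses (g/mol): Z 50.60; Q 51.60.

4237 g

n(Z) = 2770 / 50.60 = 54.74 mol
n(Q) = (3/2) × 54.74 = 82.11 mol
mass = 82.11 × 51.60 = 4237 g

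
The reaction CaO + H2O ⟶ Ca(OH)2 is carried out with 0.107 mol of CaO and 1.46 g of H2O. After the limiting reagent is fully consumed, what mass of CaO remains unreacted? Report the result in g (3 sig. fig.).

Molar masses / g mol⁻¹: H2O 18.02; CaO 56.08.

n(CaO) = 0.1070 mol
n(H2O) = 1.460 / 18.02 = 0.08102 mol
n/ν for CaO = 0.1070/1 = 0.1070
n/ν for H2O = 0.08102/1 = 0.08102
Smallest n/ν is H2O → limiting reagent.
CaO consumed = (1/1) × 0.08102 = 0.08102 mol
CaO remaining = 0.1070 − 0.08102 = 0.02598 mol
mass = 0.02598 × 56.08 = 1.457 g

1.46 g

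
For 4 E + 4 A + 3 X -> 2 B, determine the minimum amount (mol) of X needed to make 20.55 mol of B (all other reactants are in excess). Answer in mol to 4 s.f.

n(B) = 20.55 mol
n(X) = (3/2) × 20.55 = 30.83 mol

30.83 mol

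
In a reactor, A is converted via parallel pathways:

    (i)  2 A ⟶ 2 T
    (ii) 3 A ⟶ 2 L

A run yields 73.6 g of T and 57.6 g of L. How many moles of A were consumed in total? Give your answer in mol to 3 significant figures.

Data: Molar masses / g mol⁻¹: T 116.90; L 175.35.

1.12 mol

n(T) = 73.6 / 116.90 = 0.6296 mol
n(L) = 57.6 / 175.35 = 0.3285 mol
n(A) via (i) = (2/2)×0.6296 = 0.6296 mol
n(A) via (ii) = (3/2)×0.3285 = 0.4928 mol
total n(A) = 0.6296 + 0.4928 = 1.122 mol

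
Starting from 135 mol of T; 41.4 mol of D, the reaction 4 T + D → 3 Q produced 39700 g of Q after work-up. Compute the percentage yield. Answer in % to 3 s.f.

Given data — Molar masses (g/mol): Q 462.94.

n(T) = 135.0 mol
n(D) = 41.40 mol
n/ν for T = 135.0/4 = 33.75
n/ν for D = 41.40/1 = 41.40
Smallest n/ν is T → limiting reagent.
theoretical n(Q) = (3/4) × 135.0 = 101.3 mol → 46900 g
% yield = 39700 / 46900 × 100 = 84.65 %

84.7 %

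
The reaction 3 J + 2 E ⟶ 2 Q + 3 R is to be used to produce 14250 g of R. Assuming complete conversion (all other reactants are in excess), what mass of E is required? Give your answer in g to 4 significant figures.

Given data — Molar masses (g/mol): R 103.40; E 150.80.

n(R) = 14250 / 103.40 = 137.8 mol
n(E) = (2/3) × 137.8 = 91.87 mol
mass = 91.87 × 150.80 = 13850 g

13850 g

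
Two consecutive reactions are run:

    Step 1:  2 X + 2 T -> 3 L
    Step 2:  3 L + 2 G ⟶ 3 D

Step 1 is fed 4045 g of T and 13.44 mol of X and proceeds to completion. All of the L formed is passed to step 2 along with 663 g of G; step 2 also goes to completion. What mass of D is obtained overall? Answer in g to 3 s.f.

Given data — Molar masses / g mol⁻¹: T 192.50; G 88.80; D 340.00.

3810 g

Step 1:
n(T) = 4045 / 192.50 = 21.01 mol
n(X) = 13.44 mol
n/ν for T = 21.01/2 = 10.51
n/ν for X = 13.44/2 = 6.720
Smallest n/ν is X → limiting reagent.
n(L) produced = (3/2) × 13.44 = 20.16 mol
Step 2:
n(L) available = 20.16 mol
n(G) = 663.0 / 88.80 = 7.466 mol
n/ν for L = 20.16/3 = 6.720
n/ν for G = 7.466/2 = 3.733
Smallest n/ν is G → limiting reagent.
n(D) = (3/2) × 7.466 = 11.20 mol
mass = 11.20 × 340.00 = 3808 g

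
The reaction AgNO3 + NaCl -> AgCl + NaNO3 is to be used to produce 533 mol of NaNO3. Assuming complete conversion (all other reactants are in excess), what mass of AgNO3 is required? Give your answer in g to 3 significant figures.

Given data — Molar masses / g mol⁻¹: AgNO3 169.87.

90500 g

n(NaNO3) = 533.0 mol
n(AgNO3) = (1/1) × 533.0 = 533.0 mol
mass = 533.0 × 169.87 = 90540 g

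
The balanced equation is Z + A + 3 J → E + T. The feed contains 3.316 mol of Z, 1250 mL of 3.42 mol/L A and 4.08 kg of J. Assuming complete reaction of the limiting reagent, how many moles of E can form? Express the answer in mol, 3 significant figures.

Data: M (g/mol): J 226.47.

3.32 mol

n(Z) = 3.316 mol
n(A) = 3.42 × 1250/1000 = 4.275 mol
n(J) = 4.080×1000 / 226.47 = 18.02 mol
n/ν for Z = 3.316/1 = 3.316
n/ν for A = 4.275/1 = 4.275
n/ν for J = 18.02/3 = 6.007
Smallest n/ν is Z → limiting reagent.
n(E) = (1/1) × 3.316 = 3.316 mol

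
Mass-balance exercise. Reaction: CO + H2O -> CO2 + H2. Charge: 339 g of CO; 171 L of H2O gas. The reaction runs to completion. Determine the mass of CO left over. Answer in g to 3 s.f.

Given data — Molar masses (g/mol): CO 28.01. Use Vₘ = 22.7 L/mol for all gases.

128 g

n(CO) = 339.0 / 28.01 = 12.10 mol
n(H2O) = 171.0 / 22.7 = 7.533 mol
n/ν for CO = 12.10/1 = 12.10
n/ν for H2O = 7.533/1 = 7.533
Smallest n/ν is H2O → limiting reagent.
CO consumed = (1/1) × 7.533 = 7.533 mol
CO remaining = 12.10 − 7.533 = 4.567 mol
mass = 4.567 × 28.01 = 127.9 g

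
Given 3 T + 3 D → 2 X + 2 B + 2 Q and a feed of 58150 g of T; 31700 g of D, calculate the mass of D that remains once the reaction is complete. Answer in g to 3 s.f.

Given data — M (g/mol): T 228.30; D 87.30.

9460 g

n(T) = 58150 / 228.30 = 254.7 mol
n(D) = 31700 / 87.30 = 363.1 mol
n/ν for T = 254.7/3 = 84.90
n/ν for D = 363.1/3 = 121.0
Smallest n/ν is T → limiting reagent.
D consumed = (3/3) × 254.7 = 254.7 mol
D remaining = 363.1 − 254.7 = 108.4 mol
mass = 108.4 × 87.30 = 9463 g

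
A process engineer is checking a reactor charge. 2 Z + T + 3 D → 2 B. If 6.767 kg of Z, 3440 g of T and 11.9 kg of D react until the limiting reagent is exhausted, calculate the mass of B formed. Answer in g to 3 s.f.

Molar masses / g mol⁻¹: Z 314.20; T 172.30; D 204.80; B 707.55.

n(Z) = 6.767×1000 / 314.20 = 21.54 mol
n(T) = 3440 / 172.30 = 19.97 mol
n(D) = 11.90×1000 / 204.80 = 58.11 mol
n/ν for Z = 21.54/2 = 10.77
n/ν for T = 19.97/1 = 19.97
n/ν for D = 58.11/3 = 19.37
Smallest n/ν is Z → limiting reagent.
n(B) = (2/2) × 21.54 = 21.54 mol
mass = 21.54 × 707.55 = 15240 g

15200 g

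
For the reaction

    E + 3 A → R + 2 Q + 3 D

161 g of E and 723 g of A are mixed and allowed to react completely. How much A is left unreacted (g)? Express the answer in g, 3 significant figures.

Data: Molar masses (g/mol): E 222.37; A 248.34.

184 g

n(E) = 161.0 / 222.37 = 0.7240 mol
n(A) = 723.0 / 248.34 = 2.911 mol
n/ν for E = 0.7240/1 = 0.7240
n/ν for A = 2.911/3 = 0.9703
Smallest n/ν is E → limiting reagent.
A consumed = (3/1) × 0.7240 = 2.172 mol
A remaining = 2.911 − 2.172 = 0.7390 mol
mass = 0.7390 × 248.34 = 183.5 g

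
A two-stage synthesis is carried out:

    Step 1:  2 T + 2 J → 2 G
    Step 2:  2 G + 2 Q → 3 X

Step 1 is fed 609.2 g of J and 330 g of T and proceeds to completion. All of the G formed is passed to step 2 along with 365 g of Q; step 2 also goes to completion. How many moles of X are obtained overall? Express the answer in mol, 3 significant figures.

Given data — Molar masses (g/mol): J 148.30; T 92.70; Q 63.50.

5.34 mol

Step 1:
n(J) = 609.2 / 148.30 = 4.108 mol
n(T) = 330.0 / 92.70 = 3.560 mol
n/ν → J: 2.054, T: 1.780; T is limiting.
n(G) produced = (2/2) × 3.560 = 3.560 mol
Step 2:
n(G) available = 3.560 mol
n(Q) = 365.0 / 63.50 = 5.748 mol
n/ν → G: 1.780, Q: 2.874; G is limiting.
n(X) = (3/2) × 3.560 = 5.340 mol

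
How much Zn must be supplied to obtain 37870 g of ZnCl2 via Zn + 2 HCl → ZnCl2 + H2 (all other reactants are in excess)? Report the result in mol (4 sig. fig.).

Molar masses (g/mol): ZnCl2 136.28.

277.9 mol

n(ZnCl2) = 37870 / 136.28 = 277.9 mol
n(Zn) = (1/1) × 277.9 = 277.9 mol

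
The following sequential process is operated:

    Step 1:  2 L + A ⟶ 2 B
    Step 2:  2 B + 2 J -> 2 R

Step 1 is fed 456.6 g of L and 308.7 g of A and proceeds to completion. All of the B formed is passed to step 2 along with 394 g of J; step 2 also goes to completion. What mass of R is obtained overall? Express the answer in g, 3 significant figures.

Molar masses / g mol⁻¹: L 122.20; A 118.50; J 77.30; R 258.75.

Step 1:
n(L) = 456.6 / 122.20 = 3.736 mol
n(A) = 308.7 / 118.50 = 2.605 mol
n/ν for L = 3.736/2 = 1.868
n/ν for A = 2.605/1 = 2.605
Smallest n/ν is L → limiting reagent.
n(B) produced = (2/2) × 3.736 = 3.736 mol
Step 2:
n(B) available = 3.736 mol
n(J) = 394.0 / 77.30 = 5.097 mol
n/ν for B = 3.736/2 = 1.868
n/ν for J = 5.097/2 = 2.549
Smallest n/ν is B → limiting reagent.
n(R) = (2/2) × 3.736 = 3.736 mol
mass = 3.736 × 258.75 = 966.7 g

967 g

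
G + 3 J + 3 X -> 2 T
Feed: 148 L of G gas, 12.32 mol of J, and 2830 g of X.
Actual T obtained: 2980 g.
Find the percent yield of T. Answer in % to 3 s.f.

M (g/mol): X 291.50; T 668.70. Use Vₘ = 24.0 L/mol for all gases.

68.9 %

n(G) = 148.0 / 24.0 = 6.167 mol
n(J) = 12.32 mol
n(X) = 2830 / 291.50 = 9.708 mol
n/ν → G: 6.167, J: 4.107, X: 3.236; X is limiting.
theoretical n(T) = (2/3) × 9.708 = 6.472 mol → 4328 g
% yield = 2980 / 4328 × 100 = 68.85 %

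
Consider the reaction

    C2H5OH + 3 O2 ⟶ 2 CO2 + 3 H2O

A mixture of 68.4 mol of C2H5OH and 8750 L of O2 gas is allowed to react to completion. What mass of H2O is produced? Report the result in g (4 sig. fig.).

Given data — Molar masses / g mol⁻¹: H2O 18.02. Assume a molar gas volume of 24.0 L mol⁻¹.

n(C2H5OH) = 68.40 mol
n(O2) = 8750 / 24.0 = 364.6 mol
n/ν for C2H5OH = 68.40/1 = 68.40
n/ν for O2 = 364.6/3 = 121.5
Smallest n/ν is C2H5OH → limiting reagent.
n(H2O) = (3/1) × 68.40 = 205.2 mol
mass = 205.2 × 18.02 = 3698 g

3698 g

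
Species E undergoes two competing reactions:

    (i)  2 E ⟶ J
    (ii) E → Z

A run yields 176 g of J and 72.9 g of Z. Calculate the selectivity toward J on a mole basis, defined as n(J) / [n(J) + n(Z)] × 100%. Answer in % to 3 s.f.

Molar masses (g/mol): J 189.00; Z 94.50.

n(J) = 176 / 189.00 = 0.9312 mol
n(Z) = 72.9 / 94.50 = 0.7714 mol
selectivity = 0.9312/(0.9312+0.7714) × 100 = 54.69 %

54.7 %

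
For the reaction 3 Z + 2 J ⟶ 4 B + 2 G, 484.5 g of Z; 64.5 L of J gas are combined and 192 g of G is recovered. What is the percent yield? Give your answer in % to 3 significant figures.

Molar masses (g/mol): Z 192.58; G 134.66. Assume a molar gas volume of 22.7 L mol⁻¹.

n(Z) = 484.5 / 192.58 = 2.516 mol
n(J) = 64.50 / 22.7 = 2.841 mol
n/ν → Z: 0.8387, J: 1.421; Z is limiting.
theoretical n(G) = (2/3) × 2.516 = 1.677 mol → 225.8 g
% yield = 192 / 225.8 × 100 = 85.03 %

85.0 %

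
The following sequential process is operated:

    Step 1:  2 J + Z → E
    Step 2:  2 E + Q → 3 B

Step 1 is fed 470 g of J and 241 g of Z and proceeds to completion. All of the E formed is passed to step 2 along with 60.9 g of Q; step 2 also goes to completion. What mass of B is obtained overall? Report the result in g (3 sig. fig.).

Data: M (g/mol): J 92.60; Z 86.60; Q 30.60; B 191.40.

729 g

Step 1:
n(J) = 470.0 / 92.60 = 5.076 mol
n(Z) = 241.0 / 86.60 = 2.783 mol
n/ν → J: 2.538, Z: 2.783; J is limiting.
n(E) produced = (1/2) × 5.076 = 2.538 mol
Step 2:
n(E) available = 2.538 mol
n(Q) = 60.90 / 30.60 = 1.990 mol
n/ν → E: 1.269, Q: 1.990; E is limiting.
n(B) = (3/2) × 2.538 = 3.807 mol
mass = 3.807 × 191.40 = 728.7 g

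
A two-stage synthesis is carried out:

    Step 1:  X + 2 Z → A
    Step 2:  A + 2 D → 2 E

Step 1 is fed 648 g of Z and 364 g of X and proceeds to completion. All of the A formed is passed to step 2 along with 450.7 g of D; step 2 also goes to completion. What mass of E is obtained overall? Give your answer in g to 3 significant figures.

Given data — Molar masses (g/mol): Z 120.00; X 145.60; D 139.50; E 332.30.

Step 1:
n(Z) = 648.0 / 120.00 = 5.400 mol
n(X) = 364.0 / 145.60 = 2.500 mol
n/ν for Z = 5.400/2 = 2.700
n/ν for X = 2.500/1 = 2.500
Smallest n/ν is X → limiting reagent.
n(A) produced = (1/1) × 2.500 = 2.500 mol
Step 2:
n(A) available = 2.500 mol
n(D) = 450.7 / 139.50 = 3.231 mol
n/ν for A = 2.500/1 = 2.500
n/ν for D = 3.231/2 = 1.616
Smallest n/ν is D → limiting reagent.
n(E) = (2/2) × 3.231 = 3.231 mol
mass = 3.231 × 332.30 = 1074 g

1070 g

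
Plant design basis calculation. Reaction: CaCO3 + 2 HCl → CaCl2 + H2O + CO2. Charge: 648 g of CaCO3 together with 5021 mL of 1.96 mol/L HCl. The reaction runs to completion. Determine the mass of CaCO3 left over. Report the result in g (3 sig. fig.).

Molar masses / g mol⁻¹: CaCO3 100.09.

155 g

n(CaCO3) = 648.0 / 100.09 = 6.474 mol
n(HCl) = 1.96 × 5021/1000 = 9.841 mol
n/ν → CaCO3: 6.474, HCl: 4.921; HCl is limiting.
CaCO3 consumed = (1/2) × 9.841 = 4.921 mol
CaCO3 remaining = 6.474 − 4.921 = 1.553 mol
mass = 1.553 × 100.09 = 155.4 g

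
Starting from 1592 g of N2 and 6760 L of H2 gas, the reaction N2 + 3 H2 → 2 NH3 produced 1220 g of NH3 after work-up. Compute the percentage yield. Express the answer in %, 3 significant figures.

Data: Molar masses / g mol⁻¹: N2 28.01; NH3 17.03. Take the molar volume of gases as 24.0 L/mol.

63.0 %

n(N2) = 1592 / 28.01 = 56.84 mol
n(H2) = 6760 / 24.0 = 281.7 mol
n/ν for N2 = 56.84/1 = 56.84
n/ν for H2 = 281.7/3 = 93.90
Smallest n/ν is N2 → limiting reagent.
theoretical n(NH3) = (2/1) × 56.84 = 113.7 mol → 1936 g
% yield = 1220 / 1936 × 100 = 63.02 %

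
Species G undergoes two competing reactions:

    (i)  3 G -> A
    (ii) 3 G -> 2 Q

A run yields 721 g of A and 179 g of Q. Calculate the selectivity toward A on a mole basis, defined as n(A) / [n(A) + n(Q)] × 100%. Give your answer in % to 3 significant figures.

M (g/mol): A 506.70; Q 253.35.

66.8 %

n(A) = 721 / 506.70 = 1.423 mol
n(Q) = 179 / 253.35 = 0.7065 mol
selectivity = 1.423/(1.423+0.7065) × 100 = 66.82 %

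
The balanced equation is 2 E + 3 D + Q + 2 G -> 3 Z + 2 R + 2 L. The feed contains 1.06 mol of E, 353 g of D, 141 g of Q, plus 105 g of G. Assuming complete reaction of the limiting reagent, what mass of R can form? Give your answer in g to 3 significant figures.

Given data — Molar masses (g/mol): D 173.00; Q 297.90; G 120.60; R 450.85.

n(E) = 1.060 mol
n(D) = 353.0 / 173.00 = 2.040 mol
n(Q) = 141.0 / 297.90 = 0.4733 mol
n(G) = 105.0 / 120.60 = 0.8706 mol
n/ν → E: 0.5300, D: 0.6800, Q: 0.4733, G: 0.4353; G is limiting.
n(R) = (2/2) × 0.8706 = 0.8706 mol
mass = 0.8706 × 450.85 = 392.5 g

393 g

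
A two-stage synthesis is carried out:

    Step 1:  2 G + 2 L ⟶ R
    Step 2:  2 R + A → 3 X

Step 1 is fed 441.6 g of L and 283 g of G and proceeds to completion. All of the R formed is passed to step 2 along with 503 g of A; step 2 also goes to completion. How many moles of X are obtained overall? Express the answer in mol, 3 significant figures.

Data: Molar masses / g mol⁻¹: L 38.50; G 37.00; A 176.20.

5.74 mol

Step 1:
n(L) = 441.6 / 38.50 = 11.47 mol
n(G) = 283.0 / 37.00 = 7.649 mol
n/ν for L = 11.47/2 = 5.735
n/ν for G = 7.649/2 = 3.825
Smallest n/ν is G → limiting reagent.
n(R) produced = (1/2) × 7.649 = 3.825 mol
Step 2:
n(R) available = 3.825 mol
n(A) = 503.0 / 176.20 = 2.855 mol
n/ν for R = 3.825/2 = 1.913
n/ν for A = 2.855/1 = 2.855
Smallest n/ν is R → limiting reagent.
n(X) = (3/2) × 3.825 = 5.738 mol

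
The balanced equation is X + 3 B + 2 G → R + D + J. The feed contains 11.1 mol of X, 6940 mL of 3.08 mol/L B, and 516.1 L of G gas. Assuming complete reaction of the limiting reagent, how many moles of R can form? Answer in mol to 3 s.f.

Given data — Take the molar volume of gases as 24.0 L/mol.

n(X) = 11.10 mol
n(B) = 3.08 × 6940/1000 = 21.38 mol
n(G) = 516.1 / 24.0 = 21.50 mol
n/ν → X: 11.10, B: 7.127, G: 10.75; B is limiting.
n(R) = (1/3) × 21.38 = 7.127 mol

7.13 mol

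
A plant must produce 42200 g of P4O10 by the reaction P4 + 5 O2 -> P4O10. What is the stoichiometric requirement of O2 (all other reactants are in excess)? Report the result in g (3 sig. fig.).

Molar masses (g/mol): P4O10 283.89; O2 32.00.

n(P4O10) = 42200 / 283.89 = 148.6 mol
n(O2) = (5/1) × 148.6 = 743.0 mol
mass = 743.0 × 32.00 = 23780 g

23800 g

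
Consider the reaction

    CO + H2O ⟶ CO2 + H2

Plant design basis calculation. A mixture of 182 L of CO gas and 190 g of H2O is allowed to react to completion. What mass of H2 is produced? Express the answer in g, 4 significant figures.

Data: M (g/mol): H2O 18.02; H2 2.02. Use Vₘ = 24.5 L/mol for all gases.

15.01 g

n(CO) = 182.0 / 24.5 = 7.429 mol
n(H2O) = 190.0 / 18.02 = 10.54 mol
n/ν for CO = 7.429/1 = 7.429
n/ν for H2O = 10.54/1 = 10.54
Smallest n/ν is CO → limiting reagent.
n(H2) = (1/1) × 7.429 = 7.429 mol
mass = 7.429 × 2.02 = 15.01 g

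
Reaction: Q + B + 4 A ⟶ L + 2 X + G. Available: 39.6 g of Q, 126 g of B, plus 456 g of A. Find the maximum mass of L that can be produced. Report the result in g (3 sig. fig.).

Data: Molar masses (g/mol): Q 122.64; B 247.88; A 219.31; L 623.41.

201 g

n(Q) = 39.60 / 122.64 = 0.3229 mol
n(B) = 126.0 / 247.88 = 0.5083 mol
n(A) = 456.0 / 219.31 = 2.079 mol
n/ν for Q = 0.3229/1 = 0.3229
n/ν for B = 0.5083/1 = 0.5083
n/ν for A = 2.079/4 = 0.5198
Smallest n/ν is Q → limiting reagent.
n(L) = (1/1) × 0.3229 = 0.3229 mol
mass = 0.3229 × 623.41 = 201.3 g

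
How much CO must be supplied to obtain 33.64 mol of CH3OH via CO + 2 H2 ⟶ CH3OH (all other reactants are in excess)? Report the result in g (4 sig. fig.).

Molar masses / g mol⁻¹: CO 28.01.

n(CH3OH) = 33.64 mol
n(CO) = (1/1) × 33.64 = 33.64 mol
mass = 33.64 × 28.01 = 942.3 g

942.3 g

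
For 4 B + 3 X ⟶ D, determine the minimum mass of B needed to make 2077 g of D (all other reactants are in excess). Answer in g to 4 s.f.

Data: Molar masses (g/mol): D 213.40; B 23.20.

n(D) = 2077 / 213.40 = 9.733 mol
n(B) = (4/1) × 9.733 = 38.93 mol
mass = 38.93 × 23.20 = 903.2 g

903.2 g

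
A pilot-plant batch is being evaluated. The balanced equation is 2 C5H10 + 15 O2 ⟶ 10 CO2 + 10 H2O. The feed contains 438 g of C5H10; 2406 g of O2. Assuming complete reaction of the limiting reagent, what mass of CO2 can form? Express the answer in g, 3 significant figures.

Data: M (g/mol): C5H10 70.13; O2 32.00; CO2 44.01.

1370 g

n(C5H10) = 438.0 / 70.13 = 6.246 mol
n(O2) = 2406 / 32.00 = 75.19 mol
n/ν for C5H10 = 6.246/2 = 3.123
n/ν for O2 = 75.19/15 = 5.013
Smallest n/ν is C5H10 → limiting reagent.
n(CO2) = (10/2) × 6.246 = 31.23 mol
mass = 31.23 × 44.01 = 1374 g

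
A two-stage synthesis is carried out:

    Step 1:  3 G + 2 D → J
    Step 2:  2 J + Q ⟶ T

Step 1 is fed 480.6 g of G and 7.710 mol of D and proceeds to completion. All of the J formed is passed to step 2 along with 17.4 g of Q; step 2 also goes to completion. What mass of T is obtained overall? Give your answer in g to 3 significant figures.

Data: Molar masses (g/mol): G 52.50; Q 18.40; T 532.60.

Step 1:
n(G) = 480.6 / 52.50 = 9.154 mol
n(D) = 7.710 mol
n/ν for G = 9.154/3 = 3.051
n/ν for D = 7.710/2 = 3.855
Smallest n/ν is G → limiting reagent.
n(J) produced = (1/3) × 9.154 = 3.051 mol
Step 2:
n(J) available = 3.051 mol
n(Q) = 17.40 / 18.40 = 0.9457 mol
n/ν for J = 3.051/2 = 1.526
n/ν for Q = 0.9457/1 = 0.9457
Smallest n/ν is Q → limiting reagent.
n(T) = (1/1) × 0.9457 = 0.9457 mol
mass = 0.9457 × 532.60 = 503.7 g

504 g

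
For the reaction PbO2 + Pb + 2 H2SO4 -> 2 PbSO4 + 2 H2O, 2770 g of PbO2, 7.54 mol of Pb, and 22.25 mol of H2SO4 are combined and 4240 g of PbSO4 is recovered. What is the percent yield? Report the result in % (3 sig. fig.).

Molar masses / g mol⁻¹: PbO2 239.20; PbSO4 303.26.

n(PbO2) = 2770 / 239.20 = 11.58 mol
n(Pb) = 7.540 mol
n(H2SO4) = 22.25 mol
n/ν → PbO2: 11.58, Pb: 7.540, H2SO4: 11.13; Pb is limiting.
theoretical n(PbSO4) = (2/1) × 7.540 = 15.08 mol → 4573 g
% yield = 4240 / 4573 × 100 = 92.72 %

92.7 %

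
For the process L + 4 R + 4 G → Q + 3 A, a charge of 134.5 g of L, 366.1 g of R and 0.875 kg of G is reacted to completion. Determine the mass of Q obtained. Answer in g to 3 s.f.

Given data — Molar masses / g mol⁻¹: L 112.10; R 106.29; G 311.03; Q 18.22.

n(L) = 134.5 / 112.10 = 1.200 mol
n(R) = 366.1 / 106.29 = 3.444 mol
n(G) = 0.8750×1000 / 311.03 = 2.813 mol
n/ν for L = 1.200/1 = 1.200
n/ν for R = 3.444/4 = 0.8610
n/ν for G = 2.813/4 = 0.7033
Smallest n/ν is G → limiting reagent.
n(Q) = (1/4) × 2.813 = 0.7033 mol
mass = 0.7033 × 18.22 = 12.81 g

12.8 g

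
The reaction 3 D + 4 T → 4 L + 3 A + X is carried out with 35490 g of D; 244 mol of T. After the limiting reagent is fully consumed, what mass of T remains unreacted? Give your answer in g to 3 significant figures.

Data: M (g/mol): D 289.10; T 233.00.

n(D) = 35490 / 289.10 = 122.8 mol
n(T) = 244.0 mol
n/ν → D: 40.93, T: 61.00; D is limiting.
T consumed = (4/3) × 122.8 = 163.7 mol
T remaining = 244.0 − 163.7 = 80.30 mol
mass = 80.30 × 233.00 = 18710 g

18700 g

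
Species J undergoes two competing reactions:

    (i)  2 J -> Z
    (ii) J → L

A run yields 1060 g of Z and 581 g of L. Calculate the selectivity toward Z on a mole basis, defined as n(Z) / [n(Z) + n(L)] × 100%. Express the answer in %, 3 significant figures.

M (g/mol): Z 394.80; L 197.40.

n(Z) = 1060 / 394.80 = 2.685 mol
n(L) = 581 / 197.40 = 2.943 mol
selectivity = 2.685/(2.685+2.943) × 100 = 47.71 %

47.7 %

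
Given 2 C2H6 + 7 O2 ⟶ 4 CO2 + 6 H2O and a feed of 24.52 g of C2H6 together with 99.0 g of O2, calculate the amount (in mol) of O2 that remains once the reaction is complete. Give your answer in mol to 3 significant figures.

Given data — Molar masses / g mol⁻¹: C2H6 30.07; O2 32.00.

0.240 mol

n(C2H6) = 24.52 / 30.07 = 0.8154 mol
n(O2) = 99.00 / 32.00 = 3.094 mol
n/ν for C2H6 = 0.8154/2 = 0.4077
n/ν for O2 = 3.094/7 = 0.4420
Smallest n/ν is C2H6 → limiting reagent.
O2 consumed = (7/2) × 0.8154 = 2.854 mol
O2 remaining = 3.094 − 2.854 = 0.2400 mol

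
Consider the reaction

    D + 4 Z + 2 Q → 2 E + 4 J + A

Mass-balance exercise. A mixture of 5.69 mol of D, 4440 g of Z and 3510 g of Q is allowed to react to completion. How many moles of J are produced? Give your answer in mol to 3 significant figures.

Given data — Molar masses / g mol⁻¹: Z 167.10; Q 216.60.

22.8 mol

n(D) = 5.690 mol
n(Z) = 4440 / 167.10 = 26.57 mol
n(Q) = 3510 / 216.60 = 16.20 mol
n/ν → D: 5.690, Z: 6.643, Q: 8.100; D is limiting.
n(J) = (4/1) × 5.690 = 22.76 mol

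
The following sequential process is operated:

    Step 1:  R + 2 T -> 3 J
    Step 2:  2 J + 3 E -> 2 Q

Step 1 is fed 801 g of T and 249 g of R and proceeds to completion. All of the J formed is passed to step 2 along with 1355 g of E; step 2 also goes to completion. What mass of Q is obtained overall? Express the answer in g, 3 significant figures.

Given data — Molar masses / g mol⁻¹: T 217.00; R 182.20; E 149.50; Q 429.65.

Step 1:
n(T) = 801.0 / 217.00 = 3.691 mol
n(R) = 249.0 / 182.20 = 1.367 mol
n/ν for T = 3.691/2 = 1.846
n/ν for R = 1.367/1 = 1.367
Smallest n/ν is R → limiting reagent.
n(J) produced = (3/1) × 1.367 = 4.101 mol
Step 2:
n(J) available = 4.101 mol
n(E) = 1355 / 149.50 = 9.064 mol
n/ν for J = 4.101/2 = 2.051
n/ν for E = 9.064/3 = 3.021
Smallest n/ν is J → limiting reagent.
n(Q) = (2/2) × 4.101 = 4.101 mol
mass = 4.101 × 429.65 = 1762 g

1760 g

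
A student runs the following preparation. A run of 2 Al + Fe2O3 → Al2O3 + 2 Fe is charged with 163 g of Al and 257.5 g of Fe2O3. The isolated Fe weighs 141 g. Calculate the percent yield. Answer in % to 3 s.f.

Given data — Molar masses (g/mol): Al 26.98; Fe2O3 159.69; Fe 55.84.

78.3 %

n(Al) = 163.0 / 26.98 = 6.042 mol
n(Fe2O3) = 257.5 / 159.69 = 1.612 mol
n/ν → Al: 3.021, Fe2O3: 1.612; Fe2O3 is limiting.
theoretical n(Fe) = (2/1) × 1.612 = 3.224 mol → 180.0 g
% yield = 141 / 180.0 × 100 = 78.33 %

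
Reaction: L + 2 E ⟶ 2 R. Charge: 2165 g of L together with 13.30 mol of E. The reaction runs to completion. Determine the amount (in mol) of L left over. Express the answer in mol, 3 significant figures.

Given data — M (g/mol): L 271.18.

1.33 mol

n(L) = 2165 / 271.18 = 7.984 mol
n(E) = 13.30 mol
n/ν → L: 7.984, E: 6.650; E is limiting.
L consumed = (1/2) × 13.30 = 6.650 mol
L remaining = 7.984 − 6.650 = 1.334 mol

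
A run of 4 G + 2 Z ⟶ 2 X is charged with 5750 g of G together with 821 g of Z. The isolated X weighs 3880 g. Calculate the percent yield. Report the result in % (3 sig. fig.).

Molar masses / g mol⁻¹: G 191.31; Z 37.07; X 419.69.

61.5 %

n(G) = 5750 / 191.31 = 30.06 mol
n(Z) = 821.0 / 37.07 = 22.15 mol
n/ν → G: 7.515, Z: 11.08; G is limiting.
theoretical n(X) = (2/4) × 30.06 = 15.03 mol → 6308 g
% yield = 3880 / 6308 × 100 = 61.51 %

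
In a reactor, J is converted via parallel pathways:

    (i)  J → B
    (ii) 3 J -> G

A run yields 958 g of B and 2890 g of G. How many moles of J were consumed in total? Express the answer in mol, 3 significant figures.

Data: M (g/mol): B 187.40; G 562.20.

20.5 mol

n(B) = 958 / 187.40 = 5.112 mol
n(G) = 2890 / 562.20 = 5.141 mol
n(J) via (i) = (1/1)×5.112 = 5.112 mol
n(J) via (ii) = (3/1)×5.141 = 15.42 mol
total n(J) = 5.112 + 15.42 = 20.53 mol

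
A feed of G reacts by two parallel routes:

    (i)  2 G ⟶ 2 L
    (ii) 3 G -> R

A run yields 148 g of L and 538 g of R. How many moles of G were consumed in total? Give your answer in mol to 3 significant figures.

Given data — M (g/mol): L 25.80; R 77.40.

n(L) = 148 / 25.80 = 5.736 mol
n(R) = 538 / 77.40 = 6.951 mol
n(G) via (i) = (2/2)×5.736 = 5.736 mol
n(G) via (ii) = (3/1)×6.951 = 20.85 mol
total n(G) = 5.736 + 20.85 = 26.59 mol

26.6 mol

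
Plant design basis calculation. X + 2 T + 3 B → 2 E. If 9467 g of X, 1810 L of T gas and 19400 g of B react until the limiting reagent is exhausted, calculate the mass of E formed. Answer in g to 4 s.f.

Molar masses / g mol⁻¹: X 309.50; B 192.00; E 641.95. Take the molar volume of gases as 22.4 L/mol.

n(X) = 9467 / 309.50 = 30.59 mol
n(T) = 1810 / 22.4 = 80.80 mol
n(B) = 19400 / 192.00 = 101.0 mol
n/ν for X = 30.59/1 = 30.59
n/ν for T = 80.80/2 = 40.40
n/ν for B = 101.0/3 = 33.67
Smallest n/ν is X → limiting reagent.
n(E) = (2/1) × 30.59 = 61.18 mol
mass = 61.18 × 641.95 = 39270 g

39270 g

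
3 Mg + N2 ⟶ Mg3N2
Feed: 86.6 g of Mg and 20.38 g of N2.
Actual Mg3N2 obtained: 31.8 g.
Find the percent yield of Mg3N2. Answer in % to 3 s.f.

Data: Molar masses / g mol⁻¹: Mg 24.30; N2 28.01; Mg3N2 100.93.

43.3 %

n(Mg) = 86.60 / 24.30 = 3.564 mol
n(N2) = 20.38 / 28.01 = 0.7276 mol
n/ν for Mg = 3.564/3 = 1.188
n/ν for N2 = 0.7276/1 = 0.7276
Smallest n/ν is N2 → limiting reagent.
theoretical n(Mg3N2) = (1/1) × 0.7276 = 0.7276 mol → 73.44 g
% yield = 31.8 / 73.44 × 100 = 43.30 %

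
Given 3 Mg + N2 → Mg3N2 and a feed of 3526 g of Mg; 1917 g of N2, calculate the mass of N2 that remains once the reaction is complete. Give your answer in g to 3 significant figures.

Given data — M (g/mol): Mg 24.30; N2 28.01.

n(Mg) = 3526 / 24.30 = 145.1 mol
n(N2) = 1917 / 28.01 = 68.44 mol
n/ν for Mg = 145.1/3 = 48.37
n/ν for N2 = 68.44/1 = 68.44
Smallest n/ν is Mg → limiting reagent.
N2 consumed = (1/3) × 145.1 = 48.37 mol
N2 remaining = 68.44 − 48.37 = 20.07 mol
mass = 20.07 × 28.01 = 562.2 g

562 g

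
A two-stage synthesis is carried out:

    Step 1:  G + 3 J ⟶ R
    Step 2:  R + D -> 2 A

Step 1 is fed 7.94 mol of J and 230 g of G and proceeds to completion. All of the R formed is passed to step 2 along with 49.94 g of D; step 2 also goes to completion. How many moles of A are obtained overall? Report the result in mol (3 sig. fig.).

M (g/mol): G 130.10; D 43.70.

2.29 mol

Step 1:
n(J) = 7.940 mol
n(G) = 230.0 / 130.10 = 1.768 mol
n/ν for J = 7.940/3 = 2.647
n/ν for G = 1.768/1 = 1.768
Smallest n/ν is G → limiting reagent.
n(R) produced = (1/1) × 1.768 = 1.768 mol
Step 2:
n(R) available = 1.768 mol
n(D) = 49.94 / 43.70 = 1.143 mol
n/ν for R = 1.768/1 = 1.768
n/ν for D = 1.143/1 = 1.143
Smallest n/ν is D → limiting reagent.
n(A) = (2/1) × 1.143 = 2.286 mol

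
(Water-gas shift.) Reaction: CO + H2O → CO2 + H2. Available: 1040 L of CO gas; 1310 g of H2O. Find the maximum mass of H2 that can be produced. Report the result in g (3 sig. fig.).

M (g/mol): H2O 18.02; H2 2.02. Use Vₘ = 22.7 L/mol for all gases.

n(CO) = 1040 / 22.7 = 45.81 mol
n(H2O) = 1310 / 18.02 = 72.70 mol
n/ν → CO: 45.81, H2O: 72.70; CO is limiting.
n(H2) = (1/1) × 45.81 = 45.81 mol
mass = 45.81 × 2.02 = 92.54 g

92.5 g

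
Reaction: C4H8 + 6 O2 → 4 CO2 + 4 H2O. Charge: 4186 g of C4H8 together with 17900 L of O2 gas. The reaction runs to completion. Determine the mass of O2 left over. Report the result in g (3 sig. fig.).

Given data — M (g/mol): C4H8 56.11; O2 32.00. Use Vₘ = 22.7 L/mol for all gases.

10900 g

n(C4H8) = 4186 / 56.11 = 74.60 mol
n(O2) = 17900 / 22.7 = 788.5 mol
n/ν → C4H8: 74.60, O2: 131.4; C4H8 is limiting.
O2 consumed = (6/1) × 74.60 = 447.6 mol
O2 remaining = 788.5 − 447.6 = 340.9 mol
mass = 340.9 × 32.00 = 10910 g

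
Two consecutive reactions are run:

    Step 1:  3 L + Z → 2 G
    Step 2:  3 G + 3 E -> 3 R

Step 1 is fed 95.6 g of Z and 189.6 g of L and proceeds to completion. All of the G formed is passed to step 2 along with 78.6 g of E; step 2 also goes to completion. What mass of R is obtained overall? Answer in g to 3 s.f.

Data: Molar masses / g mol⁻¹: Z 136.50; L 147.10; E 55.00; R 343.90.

Step 1:
n(Z) = 95.60 / 136.50 = 0.7004 mol
n(L) = 189.6 / 147.10 = 1.289 mol
n/ν → Z: 0.7004, L: 0.4297; L is limiting.
n(G) produced = (2/3) × 1.289 = 0.8593 mol
Step 2:
n(G) available = 0.8593 mol
n(E) = 78.60 / 55.00 = 1.429 mol
n/ν → G: 0.2864, E: 0.4763; G is limiting.
n(R) = (3/3) × 0.8593 = 0.8593 mol
mass = 0.8593 × 343.90 = 295.5 g

296 g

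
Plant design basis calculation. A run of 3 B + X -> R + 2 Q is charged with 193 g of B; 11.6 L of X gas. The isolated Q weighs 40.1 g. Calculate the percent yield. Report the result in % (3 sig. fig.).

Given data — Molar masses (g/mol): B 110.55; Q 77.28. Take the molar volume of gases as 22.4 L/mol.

50.1 %

n(B) = 193.0 / 110.55 = 1.746 mol
n(X) = 11.60 / 22.4 = 0.5179 mol
n/ν for B = 1.746/3 = 0.5820
n/ν for X = 0.5179/1 = 0.5179
Smallest n/ν is X → limiting reagent.
theoretical n(Q) = (2/1) × 0.5179 = 1.036 mol → 80.06 g
% yield = 40.1 / 80.06 × 100 = 50.09 %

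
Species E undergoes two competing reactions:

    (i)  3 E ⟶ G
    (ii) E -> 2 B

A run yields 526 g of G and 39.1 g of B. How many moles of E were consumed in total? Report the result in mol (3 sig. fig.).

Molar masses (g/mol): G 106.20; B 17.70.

16.0 mol

n(G) = 526 / 106.20 = 4.953 mol
n(B) = 39.1 / 17.70 = 2.209 mol
n(E) via (i) = (3/1)×4.953 = 14.86 mol
n(E) via (ii) = (1/2)×2.209 = 1.105 mol
total n(E) = 14.86 + 1.105 = 15.97 mol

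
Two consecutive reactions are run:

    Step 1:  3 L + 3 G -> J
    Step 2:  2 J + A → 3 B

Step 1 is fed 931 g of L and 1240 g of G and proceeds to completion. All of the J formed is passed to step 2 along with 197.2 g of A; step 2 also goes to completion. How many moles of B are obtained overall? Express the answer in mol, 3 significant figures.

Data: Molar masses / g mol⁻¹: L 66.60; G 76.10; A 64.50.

6.99 mol

Step 1:
n(L) = 931.0 / 66.60 = 13.98 mol
n(G) = 1240 / 76.10 = 16.29 mol
n/ν → L: 4.660, G: 5.430; L is limiting.
n(J) produced = (1/3) × 13.98 = 4.660 mol
Step 2:
n(J) available = 4.660 mol
n(A) = 197.2 / 64.50 = 3.057 mol
n/ν → J: 2.330, A: 3.057; J is limiting.
n(B) = (3/2) × 4.660 = 6.990 mol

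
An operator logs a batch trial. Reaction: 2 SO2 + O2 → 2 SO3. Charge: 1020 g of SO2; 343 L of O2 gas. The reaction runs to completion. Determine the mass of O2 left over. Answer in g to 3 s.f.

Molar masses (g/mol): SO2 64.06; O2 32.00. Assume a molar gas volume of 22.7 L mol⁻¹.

n(SO2) = 1020 / 64.06 = 15.92 mol
n(O2) = 343.0 / 22.7 = 15.11 mol
n/ν → SO2: 7.960, O2: 15.11; SO2 is limiting.
O2 consumed = (1/2) × 15.92 = 7.960 mol
O2 remaining = 15.11 − 7.960 = 7.150 mol
mass = 7.150 × 32.00 = 228.8 g

229 g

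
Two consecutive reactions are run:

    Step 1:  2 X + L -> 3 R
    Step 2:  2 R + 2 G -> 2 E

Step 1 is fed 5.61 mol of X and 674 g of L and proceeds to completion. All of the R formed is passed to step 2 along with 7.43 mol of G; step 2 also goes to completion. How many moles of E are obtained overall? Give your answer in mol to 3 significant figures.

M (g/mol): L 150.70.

Step 1:
n(X) = 5.610 mol
n(L) = 674.0 / 150.70 = 4.472 mol
n/ν for X = 5.610/2 = 2.805
n/ν for L = 4.472/1 = 4.472
Smallest n/ν is X → limiting reagent.
n(R) produced = (3/2) × 5.610 = 8.415 mol
Step 2:
n(R) available = 8.415 mol
n(G) = 7.430 mol
n/ν for R = 8.415/2 = 4.208
n/ν for G = 7.430/2 = 3.715
Smallest n/ν is G → limiting reagent.
n(E) = (2/2) × 7.430 = 7.430 mol

7.43 mol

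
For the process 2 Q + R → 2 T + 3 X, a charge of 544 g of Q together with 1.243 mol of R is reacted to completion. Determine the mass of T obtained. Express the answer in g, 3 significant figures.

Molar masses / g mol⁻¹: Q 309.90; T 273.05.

479 g

n(Q) = 544.0 / 309.90 = 1.755 mol
n(R) = 1.243 mol
n/ν → Q: 0.8775, R: 1.243; Q is limiting.
n(T) = (2/2) × 1.755 = 1.755 mol
mass = 1.755 × 273.05 = 479.2 g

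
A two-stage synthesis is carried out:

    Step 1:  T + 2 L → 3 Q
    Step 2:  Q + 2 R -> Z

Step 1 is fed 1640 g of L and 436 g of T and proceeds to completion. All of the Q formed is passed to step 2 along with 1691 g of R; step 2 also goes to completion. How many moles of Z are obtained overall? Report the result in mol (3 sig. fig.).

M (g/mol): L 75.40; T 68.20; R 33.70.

Step 1:
n(L) = 1640 / 75.40 = 21.75 mol
n(T) = 436.0 / 68.20 = 6.393 mol
n/ν for L = 21.75/2 = 10.88
n/ν for T = 6.393/1 = 6.393
Smallest n/ν is T → limiting reagent.
n(Q) produced = (3/1) × 6.393 = 19.18 mol
Step 2:
n(Q) available = 19.18 mol
n(R) = 1691 / 33.70 = 50.18 mol
n/ν for Q = 19.18/1 = 19.18
n/ν for R = 50.18/2 = 25.09
Smallest n/ν is Q → limiting reagent.
n(Z) = (1/1) × 19.18 = 19.18 mol

19.2 mol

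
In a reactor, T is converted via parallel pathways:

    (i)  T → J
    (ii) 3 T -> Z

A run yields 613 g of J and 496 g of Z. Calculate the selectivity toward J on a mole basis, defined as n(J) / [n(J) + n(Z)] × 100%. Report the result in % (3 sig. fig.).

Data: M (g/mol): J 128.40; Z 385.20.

78.8 %

n(J) = 613 / 128.40 = 4.774 mol
n(Z) = 496 / 385.20 = 1.288 mol
selectivity = 4.774/(4.774+1.288) × 100 = 78.75 %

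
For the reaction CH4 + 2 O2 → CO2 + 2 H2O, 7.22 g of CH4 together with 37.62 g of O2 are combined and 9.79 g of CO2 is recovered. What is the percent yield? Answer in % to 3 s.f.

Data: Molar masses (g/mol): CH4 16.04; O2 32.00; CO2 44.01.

49.4 %

n(CH4) = 7.220 / 16.04 = 0.4501 mol
n(O2) = 37.62 / 32.00 = 1.176 mol
n/ν for CH4 = 0.4501/1 = 0.4501
n/ν for O2 = 1.176/2 = 0.5880
Smallest n/ν is CH4 → limiting reagent.
theoretical n(CO2) = (1/1) × 0.4501 = 0.4501 mol → 19.81 g
% yield = 9.79 / 19.81 × 100 = 49.42 %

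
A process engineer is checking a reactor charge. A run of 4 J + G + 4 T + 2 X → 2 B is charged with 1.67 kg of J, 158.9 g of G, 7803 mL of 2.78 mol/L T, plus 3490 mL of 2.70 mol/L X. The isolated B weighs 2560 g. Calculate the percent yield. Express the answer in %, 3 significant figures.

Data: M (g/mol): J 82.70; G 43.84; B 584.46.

n(J) = 1.670×1000 / 82.70 = 20.19 mol
n(G) = 158.9 / 43.84 = 3.625 mol
n(T) = 2.78 × 7803/1000 = 21.69 mol
n(X) = 2.70 × 3490/1000 = 9.423 mol
n/ν for J = 20.19/4 = 5.048
n/ν for G = 3.625/1 = 3.625
n/ν for T = 21.69/4 = 5.423
n/ν for X = 9.423/2 = 4.712
Smallest n/ν is G → limiting reagent.
theoretical n(B) = (2/1) × 3.625 = 7.250 mol → 4237 g
% yield = 2560 / 4237 × 100 = 60.42 %

60.4 %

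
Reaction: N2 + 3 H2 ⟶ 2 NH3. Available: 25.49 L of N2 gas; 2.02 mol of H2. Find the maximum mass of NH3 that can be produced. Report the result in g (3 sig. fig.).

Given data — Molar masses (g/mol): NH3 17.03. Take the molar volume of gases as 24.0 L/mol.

n(N2) = 25.49 / 24.0 = 1.062 mol
n(H2) = 2.020 mol
n/ν → N2: 1.062, H2: 0.6733; H2 is limiting.
n(NH3) = (2/3) × 2.020 = 1.347 mol
mass = 1.347 × 17.03 = 22.94 g

22.9 g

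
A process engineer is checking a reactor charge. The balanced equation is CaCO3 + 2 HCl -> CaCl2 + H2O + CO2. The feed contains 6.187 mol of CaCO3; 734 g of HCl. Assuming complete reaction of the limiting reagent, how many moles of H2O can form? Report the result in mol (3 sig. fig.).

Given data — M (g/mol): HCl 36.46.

n(CaCO3) = 6.187 mol
n(HCl) = 734.0 / 36.46 = 20.13 mol
n/ν → CaCO3: 6.187, HCl: 10.07; CaCO3 is limiting.
n(H2O) = (1/1) × 6.187 = 6.187 mol

6.19 mol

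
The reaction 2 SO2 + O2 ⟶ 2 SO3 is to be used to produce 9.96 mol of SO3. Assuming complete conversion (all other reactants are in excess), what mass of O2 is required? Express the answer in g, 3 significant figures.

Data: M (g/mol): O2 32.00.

n(SO3) = 9.960 mol
n(O2) = (1/2) × 9.960 = 4.980 mol
mass = 4.980 × 32.00 = 159.4 g

159 g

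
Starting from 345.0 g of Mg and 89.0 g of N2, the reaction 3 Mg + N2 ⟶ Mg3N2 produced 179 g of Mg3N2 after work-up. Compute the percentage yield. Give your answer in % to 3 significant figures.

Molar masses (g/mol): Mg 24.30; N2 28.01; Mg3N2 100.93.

n(Mg) = 345.0 / 24.30 = 14.20 mol
n(N2) = 89.00 / 28.01 = 3.177 mol
n/ν → Mg: 4.733, N2: 3.177; N2 is limiting.
theoretical n(Mg3N2) = (1/1) × 3.177 = 3.177 mol → 320.7 g
% yield = 179 / 320.7 × 100 = 55.82 %

55.8 %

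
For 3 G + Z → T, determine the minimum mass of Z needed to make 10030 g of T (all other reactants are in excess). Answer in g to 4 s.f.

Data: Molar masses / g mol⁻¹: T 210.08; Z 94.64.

4518 g

n(T) = 10030 / 210.08 = 47.74 mol
n(Z) = (1/1) × 47.74 = 47.74 mol
mass = 47.74 × 94.64 = 4518 g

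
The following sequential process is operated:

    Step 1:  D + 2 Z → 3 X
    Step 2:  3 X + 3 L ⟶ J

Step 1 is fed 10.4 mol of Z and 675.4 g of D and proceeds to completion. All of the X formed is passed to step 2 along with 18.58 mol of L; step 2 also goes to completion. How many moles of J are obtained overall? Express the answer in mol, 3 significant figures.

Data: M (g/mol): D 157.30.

Step 1:
n(Z) = 10.40 mol
n(D) = 675.4 / 157.30 = 4.294 mol
n/ν → Z: 5.200, D: 4.294; D is limiting.
n(X) produced = (3/1) × 4.294 = 12.88 mol
Step 2:
n(X) available = 12.88 mol
n(L) = 18.58 mol
n/ν → X: 4.293, L: 6.193; X is limiting.
n(J) = (1/3) × 12.88 = 4.293 mol

4.29 mol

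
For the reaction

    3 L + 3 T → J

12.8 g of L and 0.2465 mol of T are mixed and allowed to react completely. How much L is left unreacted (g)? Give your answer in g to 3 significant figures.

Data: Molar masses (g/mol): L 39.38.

3.09 g

n(L) = 12.80 / 39.38 = 0.3250 mol
n(T) = 0.2465 mol
n/ν for L = 0.3250/3 = 0.1083
n/ν for T = 0.2465/3 = 0.08217
Smallest n/ν is T → limiting reagent.
L consumed = (3/3) × 0.2465 = 0.2465 mol
L remaining = 0.3250 − 0.2465 = 0.07850 mol
mass = 0.07850 × 39.38 = 3.091 g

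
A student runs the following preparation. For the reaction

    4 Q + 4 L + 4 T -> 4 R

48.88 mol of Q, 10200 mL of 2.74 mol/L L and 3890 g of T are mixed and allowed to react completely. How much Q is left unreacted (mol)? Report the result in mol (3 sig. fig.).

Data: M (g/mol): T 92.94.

n(Q) = 48.88 mol
n(L) = 2.74 × 10200/1000 = 27.95 mol
n(T) = 3890 / 92.94 = 41.85 mol
n/ν for Q = 48.88/4 = 12.22
n/ν for L = 27.95/4 = 6.988
n/ν for T = 41.85/4 = 10.46
Smallest n/ν is L → limiting reagent.
Q consumed = (4/4) × 27.95 = 27.95 mol
Q remaining = 48.88 − 27.95 = 20.93 mol

20.9 mol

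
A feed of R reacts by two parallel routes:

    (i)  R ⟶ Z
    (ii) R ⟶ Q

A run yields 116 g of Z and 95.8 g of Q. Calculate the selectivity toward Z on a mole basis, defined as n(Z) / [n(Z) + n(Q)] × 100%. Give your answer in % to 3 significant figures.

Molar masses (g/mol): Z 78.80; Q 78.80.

n(Z) = 116 / 78.80 = 1.472 mol
n(Q) = 95.8 / 78.80 = 1.216 mol
selectivity = 1.472/(1.472+1.216) × 100 = 54.76 %

54.8 %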